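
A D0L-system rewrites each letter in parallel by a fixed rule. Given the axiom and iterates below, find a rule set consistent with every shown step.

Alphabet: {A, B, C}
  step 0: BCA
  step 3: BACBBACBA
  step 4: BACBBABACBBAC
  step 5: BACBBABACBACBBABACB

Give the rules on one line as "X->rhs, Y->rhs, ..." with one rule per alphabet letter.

A->C, B->BA, C->B

  step 4 ⇒ step 5: BACBBABACBBAC ⇒ BA·C·B·BA·BA·C·BA·C·B·BA·BA·C·B
    A ↦ C
    B ↦ BA
    C ↦ B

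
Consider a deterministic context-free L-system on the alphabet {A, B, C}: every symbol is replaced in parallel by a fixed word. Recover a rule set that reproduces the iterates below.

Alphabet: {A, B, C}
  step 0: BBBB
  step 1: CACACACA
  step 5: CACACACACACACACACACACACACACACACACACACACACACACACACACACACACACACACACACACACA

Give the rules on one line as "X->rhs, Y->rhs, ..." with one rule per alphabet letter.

A->B, B->CA, C->BB

  step 0 ⇒ step 1: BBBB ⇒ CA·CA·CA·CA
    B ↦ CA
    A ↦ B  (constrained at step 1)
    C ↦ BB  (constrained at step 1)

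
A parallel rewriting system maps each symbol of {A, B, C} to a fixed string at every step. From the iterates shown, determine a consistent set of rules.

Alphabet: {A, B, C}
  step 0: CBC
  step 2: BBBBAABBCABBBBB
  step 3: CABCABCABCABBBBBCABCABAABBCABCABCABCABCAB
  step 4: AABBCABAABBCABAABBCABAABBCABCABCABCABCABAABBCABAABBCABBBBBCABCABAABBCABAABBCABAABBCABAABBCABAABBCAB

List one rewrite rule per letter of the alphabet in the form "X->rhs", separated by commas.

  step 3 ⇒ step 4: CABCABCABCABBBBBCABCABAABBCABCABCABCABCAB ⇒ AA·BB·CAB·AA·BB·CAB·AA·BB·CAB·AA·BB·CAB·CAB·CAB·CAB·CAB·AA·BB·CAB·AA·BB·CAB·BB·BB·CAB·CAB·AA·BB·CAB·AA·BB·CAB·AA·BB·CAB·AA·BB·CAB·AA·BB·CAB
    A ↦ BB
    B ↦ CAB
    C ↦ AA

A->BB, B->CAB, C->AA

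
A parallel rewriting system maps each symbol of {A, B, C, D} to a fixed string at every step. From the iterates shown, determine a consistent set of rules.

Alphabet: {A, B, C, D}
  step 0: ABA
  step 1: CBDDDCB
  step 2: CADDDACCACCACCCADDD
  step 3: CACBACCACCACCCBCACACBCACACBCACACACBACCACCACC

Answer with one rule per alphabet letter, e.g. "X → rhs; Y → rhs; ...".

A->CB, B->DDD, C->CA, D->ACC

  step 2 ⇒ step 3: CADDDACCACCACCCADDD ⇒ CA·CB·ACC·ACC·ACC·CB·CA·CA·CB·CA·CA·CB·CA·CA·CA·CB·ACC·ACC·ACC
    A ↦ CB
    C ↦ CA
    D ↦ ACC
  step 0 ⇒ step 1: ABA ⇒ CB·DDD·CB
    B ↦ DDD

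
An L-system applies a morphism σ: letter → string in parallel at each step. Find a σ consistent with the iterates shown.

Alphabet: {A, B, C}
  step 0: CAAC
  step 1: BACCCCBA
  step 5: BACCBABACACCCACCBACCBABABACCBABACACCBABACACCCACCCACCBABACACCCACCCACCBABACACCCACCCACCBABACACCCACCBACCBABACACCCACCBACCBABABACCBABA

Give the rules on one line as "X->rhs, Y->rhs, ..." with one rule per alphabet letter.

  step 0 ⇒ step 1: CAAC ⇒ BA·CC·CC·BA
    A ↦ CC
    C ↦ BA
    B ↦ CA  (constrained at step 1)

A->CC, B->CA, C->BA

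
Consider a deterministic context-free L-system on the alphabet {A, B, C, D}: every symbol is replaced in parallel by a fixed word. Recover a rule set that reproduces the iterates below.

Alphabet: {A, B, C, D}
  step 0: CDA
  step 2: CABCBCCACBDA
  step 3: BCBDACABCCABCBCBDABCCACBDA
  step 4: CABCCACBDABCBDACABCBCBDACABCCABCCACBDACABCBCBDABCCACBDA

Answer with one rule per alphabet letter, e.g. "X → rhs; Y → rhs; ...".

  step 3 ⇒ step 4: BCBDACABCCABCBCBDABCCACBDA ⇒ CA·BC·CA·C·BDA·BC·BDA·CA·BC·BC·BDA·CA·BC·CA·BC·CA·C·BDA·CA·BC·BC·BDA·BC·CA·C·BDA
    A ↦ BDA
    B ↦ CA
    C ↦ BC
    D ↦ C

A->BDA, B->CA, C->BC, D->C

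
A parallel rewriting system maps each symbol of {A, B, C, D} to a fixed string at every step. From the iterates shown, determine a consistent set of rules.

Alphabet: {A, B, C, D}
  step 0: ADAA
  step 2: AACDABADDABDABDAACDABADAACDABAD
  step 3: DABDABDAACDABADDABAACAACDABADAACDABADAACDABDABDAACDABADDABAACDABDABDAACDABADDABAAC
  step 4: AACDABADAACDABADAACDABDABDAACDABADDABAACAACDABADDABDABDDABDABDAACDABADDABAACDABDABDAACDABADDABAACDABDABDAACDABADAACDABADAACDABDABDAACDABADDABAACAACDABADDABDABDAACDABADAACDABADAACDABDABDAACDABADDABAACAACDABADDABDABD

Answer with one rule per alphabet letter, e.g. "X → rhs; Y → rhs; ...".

  step 3 ⇒ step 4: DABDABDAACDABADDABAACAACDABADAACDABADAACDABDABDAACDABADDABAACDABDABDAACDABADDABAAC ⇒ AAC·DAB·AD·AAC·DAB·AD·AAC·DAB·DAB·D·AAC·DAB·AD·DAB·AAC·AAC·DAB·AD·DAB·DAB·D·DAB·DAB·D·AAC·DAB·AD·DAB·AAC·DAB·DAB·D·AAC·DAB·AD·DAB·AAC·DAB·DAB·D·AAC·DAB·AD·AAC·DAB·AD·AAC·DAB·DAB·D·AAC·DAB·AD·DAB·AAC·AAC·DAB·AD·DAB·DAB·D·AAC·DAB·AD·AAC·DAB·AD·AAC·DAB·DAB·D·AAC·DAB·AD·DAB·AAC·AAC·DAB·AD·DAB·DAB·D
    A ↦ DAB
    B ↦ AD
    C ↦ D
    D ↦ AAC

A->DAB, B->AD, C->D, D->AAC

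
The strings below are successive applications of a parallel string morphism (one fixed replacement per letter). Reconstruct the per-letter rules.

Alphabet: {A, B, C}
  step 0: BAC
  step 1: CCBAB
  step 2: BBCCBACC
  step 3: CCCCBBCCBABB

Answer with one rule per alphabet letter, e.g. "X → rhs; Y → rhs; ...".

A->BA, B->CC, C->B

  step 2 ⇒ step 3: BBCCBACC ⇒ CC·CC·B·B·CC·BA·B·B
    A ↦ BA
    B ↦ CC
    C ↦ B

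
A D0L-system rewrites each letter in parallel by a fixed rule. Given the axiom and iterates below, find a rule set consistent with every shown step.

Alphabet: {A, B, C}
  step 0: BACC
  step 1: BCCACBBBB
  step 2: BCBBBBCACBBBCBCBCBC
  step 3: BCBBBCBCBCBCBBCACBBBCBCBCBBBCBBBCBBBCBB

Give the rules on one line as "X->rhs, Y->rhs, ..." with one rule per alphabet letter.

A->CAC, B->BC, C->BB

  step 2 ⇒ step 3: BCBBBBCACBBBCBCBCBC ⇒ BC·BB·BC·BC·BC·BC·BB·CAC·BB·BC·BC·BC·BB·BC·BB·BC·BB·BC·BB
    A ↦ CAC
    B ↦ BC
    C ↦ BB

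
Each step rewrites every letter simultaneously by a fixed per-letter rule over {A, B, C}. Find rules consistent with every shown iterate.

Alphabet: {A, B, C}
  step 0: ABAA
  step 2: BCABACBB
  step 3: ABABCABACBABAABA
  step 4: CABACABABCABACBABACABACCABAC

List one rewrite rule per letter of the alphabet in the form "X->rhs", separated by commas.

A->C, B->ABA, C->B

  step 3 ⇒ step 4: ABABCABACBABAABA ⇒ C·ABA·C·ABA·B·C·ABA·C·B·ABA·C·ABA·C·C·ABA·C
    A ↦ C
    B ↦ ABA
    C ↦ B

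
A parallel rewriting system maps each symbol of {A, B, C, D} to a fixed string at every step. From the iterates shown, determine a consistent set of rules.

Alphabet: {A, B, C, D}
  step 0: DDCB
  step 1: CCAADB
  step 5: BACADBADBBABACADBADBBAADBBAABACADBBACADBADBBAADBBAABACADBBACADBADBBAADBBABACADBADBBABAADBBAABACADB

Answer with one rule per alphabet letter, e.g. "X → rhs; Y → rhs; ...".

  step 0 ⇒ step 1: DDCB ⇒ C·C·A·ADB
    B ↦ ADB
    C ↦ A
    D ↦ C
    A ↦ BA  (constrained at step 1)

A->BA, B->ADB, C->A, D->C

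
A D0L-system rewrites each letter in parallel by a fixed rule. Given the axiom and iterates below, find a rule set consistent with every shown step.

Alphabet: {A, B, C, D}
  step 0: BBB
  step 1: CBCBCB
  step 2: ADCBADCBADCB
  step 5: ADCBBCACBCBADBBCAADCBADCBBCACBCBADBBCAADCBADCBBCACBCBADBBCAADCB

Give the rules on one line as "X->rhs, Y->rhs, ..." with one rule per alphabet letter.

A->B, B->CB, C->AD, D->CA

  step 1 ⇒ step 2: CBCBCB ⇒ AD·CB·AD·CB·AD·CB
    B ↦ CB
    C ↦ AD
    A ↦ B  (constrained at step 2)
    D ↦ CA  (constrained at step 2)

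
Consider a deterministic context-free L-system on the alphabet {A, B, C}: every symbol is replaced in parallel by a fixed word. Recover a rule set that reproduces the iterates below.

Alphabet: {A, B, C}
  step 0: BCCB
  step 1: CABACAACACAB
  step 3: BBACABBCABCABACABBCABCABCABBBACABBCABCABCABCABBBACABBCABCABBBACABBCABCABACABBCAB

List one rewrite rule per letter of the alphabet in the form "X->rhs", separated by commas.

  step 0 ⇒ step 1: BCCB ⇒ CAB·ACA·ACA·CAB
    B ↦ CAB
    C ↦ ACA
    A ↦ BB  (constrained at step 1)

A->BB, B->CAB, C->ACA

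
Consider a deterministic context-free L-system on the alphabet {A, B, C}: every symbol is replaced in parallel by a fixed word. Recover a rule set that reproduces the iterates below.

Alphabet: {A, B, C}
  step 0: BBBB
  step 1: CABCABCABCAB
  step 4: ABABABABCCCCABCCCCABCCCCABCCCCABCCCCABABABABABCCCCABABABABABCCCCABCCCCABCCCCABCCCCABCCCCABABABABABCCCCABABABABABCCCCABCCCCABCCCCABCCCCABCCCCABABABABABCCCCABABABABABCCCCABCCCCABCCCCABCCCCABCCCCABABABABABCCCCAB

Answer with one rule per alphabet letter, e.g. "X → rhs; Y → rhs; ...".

  step 0 ⇒ step 1: BBBB ⇒ CAB·CAB·CAB·CAB
    B ↦ CAB
    A ↦ CCC  (constrained at step 1)
    C ↦ AB  (constrained at step 1)

A->CCC, B->CAB, C->AB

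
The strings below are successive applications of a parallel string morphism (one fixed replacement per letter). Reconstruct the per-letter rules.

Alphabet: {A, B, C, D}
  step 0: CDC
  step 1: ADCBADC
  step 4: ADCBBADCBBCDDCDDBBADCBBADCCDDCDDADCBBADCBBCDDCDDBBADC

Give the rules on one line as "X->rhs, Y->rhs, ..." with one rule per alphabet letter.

  step 0 ⇒ step 1: CDC ⇒ ADC·B·ADC
    C ↦ ADC
    D ↦ B
    A ↦ B  (constrained at step 1)
    B ↦ CDD  (constrained at step 1)

A->B, B->CDD, C->ADC, D->B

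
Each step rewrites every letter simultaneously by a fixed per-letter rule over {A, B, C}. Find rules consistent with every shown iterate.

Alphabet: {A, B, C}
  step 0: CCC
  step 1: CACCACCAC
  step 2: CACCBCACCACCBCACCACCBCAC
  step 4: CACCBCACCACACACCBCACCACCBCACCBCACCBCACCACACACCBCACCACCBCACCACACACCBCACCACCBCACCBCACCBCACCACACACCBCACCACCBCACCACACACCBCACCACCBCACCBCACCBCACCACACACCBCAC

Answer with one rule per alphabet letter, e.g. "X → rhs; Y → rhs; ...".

  step 1 ⇒ step 2: CACCACCAC ⇒ CAC·CB·CAC·CAC·CB·CAC·CAC·CB·CAC
    A ↦ CB
    C ↦ CAC
    B ↦ A  (constrained at step 2)

A->CB, B->A, C->CAC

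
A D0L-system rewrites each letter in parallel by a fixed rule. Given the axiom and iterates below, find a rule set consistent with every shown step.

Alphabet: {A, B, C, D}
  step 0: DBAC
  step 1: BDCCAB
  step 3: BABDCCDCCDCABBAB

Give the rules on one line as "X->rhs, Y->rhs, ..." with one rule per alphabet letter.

A->C, B->DC, C->AB, D->B

  step 0 ⇒ step 1: DBAC ⇒ B·DC·C·AB
    A ↦ C
    B ↦ DC
    C ↦ AB
    D ↦ B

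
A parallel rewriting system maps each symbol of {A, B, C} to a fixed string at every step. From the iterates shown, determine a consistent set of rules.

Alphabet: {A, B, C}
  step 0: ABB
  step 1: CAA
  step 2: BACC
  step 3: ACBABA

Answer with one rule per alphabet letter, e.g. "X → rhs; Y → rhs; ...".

  step 2 ⇒ step 3: BACC ⇒ A·C·BA·BA
    A ↦ C
    B ↦ A
    C ↦ BA

A->C, B->A, C->BA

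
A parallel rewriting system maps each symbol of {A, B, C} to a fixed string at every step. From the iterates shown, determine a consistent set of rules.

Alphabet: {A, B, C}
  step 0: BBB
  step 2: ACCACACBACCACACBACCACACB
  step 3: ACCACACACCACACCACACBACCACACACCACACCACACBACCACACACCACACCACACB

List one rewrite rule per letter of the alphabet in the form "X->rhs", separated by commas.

A->ACC, B->ACB, C->AC

  step 2 ⇒ step 3: ACCACACBACCACACBACCACACB ⇒ ACC·AC·AC·ACC·AC·ACC·AC·ACB·ACC·AC·AC·ACC·AC·ACC·AC·ACB·ACC·AC·AC·ACC·AC·ACC·AC·ACB
    A ↦ ACC
    B ↦ ACB
    C ↦ AC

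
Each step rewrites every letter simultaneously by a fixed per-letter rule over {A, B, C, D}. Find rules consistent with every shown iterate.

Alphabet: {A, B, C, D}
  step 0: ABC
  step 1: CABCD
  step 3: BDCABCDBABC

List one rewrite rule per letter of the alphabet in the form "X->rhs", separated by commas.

A->C, B->ABC, C->D, D->B

  step 0 ⇒ step 1: ABC ⇒ C·ABC·D
    A ↦ C
    B ↦ ABC
    C ↦ D
    D ↦ B  (constrained at step 1)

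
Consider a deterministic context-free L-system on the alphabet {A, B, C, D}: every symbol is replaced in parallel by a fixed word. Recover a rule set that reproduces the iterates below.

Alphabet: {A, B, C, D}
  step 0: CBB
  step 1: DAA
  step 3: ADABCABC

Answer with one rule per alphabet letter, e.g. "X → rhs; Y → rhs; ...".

A->BD, B->A, C->D, D->BC

  step 0 ⇒ step 1: CBB ⇒ D·A·A
    B ↦ A
    C ↦ D
    A ↦ BD  (constrained at step 1)
    D ↦ BC  (constrained at step 1)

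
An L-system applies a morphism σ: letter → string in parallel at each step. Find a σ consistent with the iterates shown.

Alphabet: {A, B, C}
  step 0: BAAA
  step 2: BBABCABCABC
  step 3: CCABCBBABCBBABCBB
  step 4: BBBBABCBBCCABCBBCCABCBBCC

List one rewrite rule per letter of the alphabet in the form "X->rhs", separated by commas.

  step 3 ⇒ step 4: CCABCBBABCBBABCBB ⇒ BB·BB·AB·C·BB·C·C·AB·C·BB·C·C·AB·C·BB·C·C
    A ↦ AB
    B ↦ C
    C ↦ BB

A->AB, B->C, C->BB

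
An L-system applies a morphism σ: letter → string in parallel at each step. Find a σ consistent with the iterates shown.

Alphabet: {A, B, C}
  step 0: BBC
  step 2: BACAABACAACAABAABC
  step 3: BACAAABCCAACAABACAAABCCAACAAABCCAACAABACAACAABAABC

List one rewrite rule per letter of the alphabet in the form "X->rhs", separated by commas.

A->CAA, B->BA, C->ABC

  step 2 ⇒ step 3: BACAABACAACAABAABC ⇒ BA·CAA·ABC·CAA·CAA·BA·CAA·ABC·CAA·CAA·ABC·CAA·CAA·BA·CAA·CAA·BA·ABC
    A ↦ CAA
    B ↦ BA
    C ↦ ABC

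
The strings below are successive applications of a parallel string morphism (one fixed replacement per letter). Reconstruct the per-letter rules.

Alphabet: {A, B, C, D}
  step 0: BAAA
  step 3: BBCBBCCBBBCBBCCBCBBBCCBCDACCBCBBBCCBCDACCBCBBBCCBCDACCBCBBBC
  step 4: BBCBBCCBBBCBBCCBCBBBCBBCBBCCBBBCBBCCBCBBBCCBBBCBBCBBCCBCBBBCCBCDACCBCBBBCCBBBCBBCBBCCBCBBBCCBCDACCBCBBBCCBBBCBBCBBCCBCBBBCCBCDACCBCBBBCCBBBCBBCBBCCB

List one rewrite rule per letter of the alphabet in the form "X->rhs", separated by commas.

A->DAC, B->BBC, C->CB, D->C

  step 3 ⇒ step 4: BBCBBCCBBBCBBCCBCBBBCCBCDACCBCBBBCCBCDACCBCBBBCCBCDACCBCBBBC ⇒ BBC·BBC·CB·BBC·BBC·CB·CB·BBC·BBC·BBC·CB·BBC·BBC·CB·CB·BBC·CB·BBC·BBC·BBC·CB·CB·BBC·CB·C·DAC·CB·CB·BBC·CB·BBC·BBC·BBC·CB·CB·BBC·CB·C·DAC·CB·CB·BBC·CB·BBC·BBC·BBC·CB·CB·BBC·CB·C·DAC·CB·CB·BBC·CB·BBC·BBC·BBC·CB
    A ↦ DAC
    B ↦ BBC
    C ↦ CB
    D ↦ C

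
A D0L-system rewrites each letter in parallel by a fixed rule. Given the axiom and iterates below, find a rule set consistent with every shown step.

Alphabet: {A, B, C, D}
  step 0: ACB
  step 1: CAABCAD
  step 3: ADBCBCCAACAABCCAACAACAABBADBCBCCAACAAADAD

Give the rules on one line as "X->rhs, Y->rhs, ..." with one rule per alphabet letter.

A->CAA, B->AD, C->BC, D->BB

  step 0 ⇒ step 1: ACB ⇒ CAA·BC·AD
    A ↦ CAA
    B ↦ AD
    C ↦ BC
    D ↦ BB  (constrained at step 1)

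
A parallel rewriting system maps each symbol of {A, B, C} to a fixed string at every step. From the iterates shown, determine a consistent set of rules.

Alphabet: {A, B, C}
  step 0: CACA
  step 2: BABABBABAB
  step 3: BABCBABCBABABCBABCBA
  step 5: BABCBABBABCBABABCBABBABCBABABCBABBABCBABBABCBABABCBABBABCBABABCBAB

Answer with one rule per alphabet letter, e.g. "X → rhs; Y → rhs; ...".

A->BC, B->BA, C->B

  step 2 ⇒ step 3: BABABBABAB ⇒ BA·BC·BA·BC·BA·BA·BC·BA·BC·BA
    A ↦ BC
    B ↦ BA
    C ↦ B  (constrained at step 0)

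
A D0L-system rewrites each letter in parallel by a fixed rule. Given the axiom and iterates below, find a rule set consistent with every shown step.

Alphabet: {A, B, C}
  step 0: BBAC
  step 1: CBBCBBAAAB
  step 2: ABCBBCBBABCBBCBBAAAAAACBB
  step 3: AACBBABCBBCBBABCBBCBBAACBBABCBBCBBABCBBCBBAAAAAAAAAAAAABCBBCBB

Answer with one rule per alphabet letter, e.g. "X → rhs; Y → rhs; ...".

  step 2 ⇒ step 3: ABCBBCBBABCBBCBBAAAAAACBB ⇒ AA·CBB·AB·CBB·CBB·AB·CBB·CBB·AA·CBB·AB·CBB·CBB·AB·CBB·CBB·AA·AA·AA·AA·AA·AA·AB·CBB·CBB
    A ↦ AA
    B ↦ CBB
    C ↦ AB

A->AA, B->CBB, C->AB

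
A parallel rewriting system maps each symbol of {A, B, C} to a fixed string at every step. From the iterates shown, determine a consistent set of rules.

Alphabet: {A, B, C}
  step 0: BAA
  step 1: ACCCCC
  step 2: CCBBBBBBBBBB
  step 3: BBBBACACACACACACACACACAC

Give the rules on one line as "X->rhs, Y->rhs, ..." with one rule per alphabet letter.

  step 2 ⇒ step 3: CCBBBBBBBBBB ⇒ BB·BB·AC·AC·AC·AC·AC·AC·AC·AC·AC·AC
    B ↦ AC
    C ↦ BB
  step 0 ⇒ step 1: BAA ⇒ AC·CC·CC
    A ↦ CC

A->CC, B->AC, C->BB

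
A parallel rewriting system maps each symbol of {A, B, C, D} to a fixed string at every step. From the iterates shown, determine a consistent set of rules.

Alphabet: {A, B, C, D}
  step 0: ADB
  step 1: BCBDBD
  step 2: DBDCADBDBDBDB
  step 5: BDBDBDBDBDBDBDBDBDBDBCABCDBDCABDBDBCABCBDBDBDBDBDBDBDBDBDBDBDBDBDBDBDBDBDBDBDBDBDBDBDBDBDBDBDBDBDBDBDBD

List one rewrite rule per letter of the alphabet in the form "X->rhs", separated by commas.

A->BC, B->DBD, C->CA, D->B

  step 1 ⇒ step 2: BCBDBD ⇒ DBD·CA·DBD·B·DBD·B
    B ↦ DBD
    C ↦ CA
    D ↦ B
  step 0 ⇒ step 1: ADB ⇒ BC·B·DBD
    A ↦ BC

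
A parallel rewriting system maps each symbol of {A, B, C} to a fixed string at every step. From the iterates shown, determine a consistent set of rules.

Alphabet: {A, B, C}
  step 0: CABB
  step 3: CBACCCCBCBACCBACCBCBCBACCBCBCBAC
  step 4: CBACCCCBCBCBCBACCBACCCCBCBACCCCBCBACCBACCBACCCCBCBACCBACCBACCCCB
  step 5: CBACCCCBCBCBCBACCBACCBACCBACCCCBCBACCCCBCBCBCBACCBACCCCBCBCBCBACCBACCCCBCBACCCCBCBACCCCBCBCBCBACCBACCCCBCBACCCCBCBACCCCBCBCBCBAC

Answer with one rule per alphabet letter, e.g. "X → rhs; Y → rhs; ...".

A->CC, B->AC, C->CB

  step 4 ⇒ step 5: CBACCCCBCBCBCBACCBACCCCBCBACCCCBCBACCBACCBACCCCBCBACCBACCBACCCCB ⇒ CB·AC·CC·CB·CB·CB·CB·AC·CB·AC·CB·AC·CB·AC·CC·CB·CB·AC·CC·CB·CB·CB·CB·AC·CB·AC·CC·CB·CB·CB·CB·AC·CB·AC·CC·CB·CB·AC·CC·CB·CB·AC·CC·CB·CB·CB·CB·AC·CB·AC·CC·CB·CB·AC·CC·CB·CB·AC·CC·CB·CB·CB·CB·AC
    A ↦ CC
    B ↦ AC
    C ↦ CB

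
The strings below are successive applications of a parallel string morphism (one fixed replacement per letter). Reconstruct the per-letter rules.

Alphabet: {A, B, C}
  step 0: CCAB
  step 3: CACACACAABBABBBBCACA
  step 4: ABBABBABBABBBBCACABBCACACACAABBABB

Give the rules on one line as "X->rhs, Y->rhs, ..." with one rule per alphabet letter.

A->BB, B->CA, C->A

  step 3 ⇒ step 4: CACACACAABBABBBBCACA ⇒ A·BB·A·BB·A·BB·A·BB·BB·CA·CA·BB·CA·CA·CA·CA·A·BB·A·BB
    A ↦ BB
    B ↦ CA
    C ↦ A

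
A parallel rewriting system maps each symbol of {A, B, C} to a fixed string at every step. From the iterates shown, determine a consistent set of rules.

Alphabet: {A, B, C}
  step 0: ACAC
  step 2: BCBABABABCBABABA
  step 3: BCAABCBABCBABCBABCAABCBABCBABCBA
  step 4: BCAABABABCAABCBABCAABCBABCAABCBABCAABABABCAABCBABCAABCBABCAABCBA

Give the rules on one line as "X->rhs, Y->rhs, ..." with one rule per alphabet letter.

A->BA, B->BC, C->AA

  step 3 ⇒ step 4: BCAABCBABCBABCBABCAABCBABCBABCBA ⇒ BC·AA·BA·BA·BC·AA·BC·BA·BC·AA·BC·BA·BC·AA·BC·BA·BC·AA·BA·BA·BC·AA·BC·BA·BC·AA·BC·BA·BC·AA·BC·BA
    A ↦ BA
    B ↦ BC
    C ↦ AA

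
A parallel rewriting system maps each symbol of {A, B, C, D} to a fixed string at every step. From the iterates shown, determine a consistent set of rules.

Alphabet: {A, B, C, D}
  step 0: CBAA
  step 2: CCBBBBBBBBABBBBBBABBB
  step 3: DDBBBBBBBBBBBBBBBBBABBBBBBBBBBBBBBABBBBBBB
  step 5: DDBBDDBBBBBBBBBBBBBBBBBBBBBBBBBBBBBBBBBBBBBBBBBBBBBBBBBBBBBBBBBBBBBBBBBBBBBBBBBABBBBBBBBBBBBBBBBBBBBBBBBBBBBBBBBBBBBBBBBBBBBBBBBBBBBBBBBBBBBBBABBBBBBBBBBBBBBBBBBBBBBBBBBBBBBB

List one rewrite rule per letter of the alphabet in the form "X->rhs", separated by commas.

A->BAB, B->BB, C->D, D->CCB

  step 2 ⇒ step 3: CCBBBBBBBBABBBBBBABBB ⇒ D·D·BB·BB·BB·BB·BB·BB·BB·BB·BAB·BB·BB·BB·BB·BB·BB·BAB·BB·BB·BB
    A ↦ BAB
    B ↦ BB
    C ↦ D
    D ↦ CCB  (constrained at step 3)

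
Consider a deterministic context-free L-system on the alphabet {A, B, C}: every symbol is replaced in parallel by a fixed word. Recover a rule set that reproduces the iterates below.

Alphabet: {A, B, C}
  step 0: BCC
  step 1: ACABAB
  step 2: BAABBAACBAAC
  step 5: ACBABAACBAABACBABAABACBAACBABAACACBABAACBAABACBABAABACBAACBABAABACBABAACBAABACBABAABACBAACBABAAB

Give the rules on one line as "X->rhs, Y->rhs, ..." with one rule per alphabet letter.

  step 1 ⇒ step 2: ACABAB ⇒ BA·AB·BA·AC·BA·AC
    A ↦ BA
    B ↦ AC
    C ↦ AB

A->BA, B->AC, C->AB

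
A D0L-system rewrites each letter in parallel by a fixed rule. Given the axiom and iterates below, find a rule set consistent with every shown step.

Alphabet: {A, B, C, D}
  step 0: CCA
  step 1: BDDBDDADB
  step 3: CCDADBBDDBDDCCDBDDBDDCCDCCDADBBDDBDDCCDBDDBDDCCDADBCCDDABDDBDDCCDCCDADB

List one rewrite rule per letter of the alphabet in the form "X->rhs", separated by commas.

A->ADB, B->DA, C->BDD, D->CCD

  step 0 ⇒ step 1: CCA ⇒ BDD·BDD·ADB
    A ↦ ADB
    C ↦ BDD
    B ↦ DA  (constrained at step 1)
    D ↦ CCD  (constrained at step 1)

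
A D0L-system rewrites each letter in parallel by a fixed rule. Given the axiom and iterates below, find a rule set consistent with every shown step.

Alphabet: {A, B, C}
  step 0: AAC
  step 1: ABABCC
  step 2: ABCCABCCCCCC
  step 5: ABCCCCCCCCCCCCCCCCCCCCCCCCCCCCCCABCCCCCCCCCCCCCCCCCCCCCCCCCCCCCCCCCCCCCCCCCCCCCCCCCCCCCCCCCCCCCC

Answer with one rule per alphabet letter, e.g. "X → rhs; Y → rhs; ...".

A->AB, B->CC, C->CC

  step 1 ⇒ step 2: ABABCC ⇒ AB·CC·AB·CC·CC·CC
    A ↦ AB
    B ↦ CC
    C ↦ CC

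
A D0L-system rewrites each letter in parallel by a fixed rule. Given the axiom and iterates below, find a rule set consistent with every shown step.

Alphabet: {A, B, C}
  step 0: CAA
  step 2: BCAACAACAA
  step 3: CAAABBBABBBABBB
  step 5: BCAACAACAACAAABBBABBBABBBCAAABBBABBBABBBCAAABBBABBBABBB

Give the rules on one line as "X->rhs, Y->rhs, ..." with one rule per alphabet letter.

  step 2 ⇒ step 3: BCAACAACAA ⇒ CAA·AB·B·B·AB·B·B·AB·B·B
    A ↦ B
    B ↦ CAA
    C ↦ AB

A->B, B->CAA, C->AB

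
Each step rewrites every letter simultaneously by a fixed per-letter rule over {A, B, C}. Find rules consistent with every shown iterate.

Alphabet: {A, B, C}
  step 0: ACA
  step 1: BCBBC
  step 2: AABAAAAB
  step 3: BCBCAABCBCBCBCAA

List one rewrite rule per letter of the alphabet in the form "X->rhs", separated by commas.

A->BC, B->AA, C->B

  step 2 ⇒ step 3: AABAAAAB ⇒ BC·BC·AA·BC·BC·BC·BC·AA
    A ↦ BC
    B ↦ AA
  step 0 ⇒ step 1: ACA ⇒ BC·B·BC
    C ↦ B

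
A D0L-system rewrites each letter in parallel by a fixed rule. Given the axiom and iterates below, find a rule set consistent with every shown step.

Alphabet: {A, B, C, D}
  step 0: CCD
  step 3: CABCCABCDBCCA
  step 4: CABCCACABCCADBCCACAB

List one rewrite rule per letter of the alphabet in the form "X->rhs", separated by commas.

A->B, B->C, C->CA, D->DB

  step 3 ⇒ step 4: CABCCABCDBCCA ⇒ CA·B·C·CA·CA·B·C·CA·DB·C·CA·CA·B
    A ↦ B
    B ↦ C
    C ↦ CA
    D ↦ DB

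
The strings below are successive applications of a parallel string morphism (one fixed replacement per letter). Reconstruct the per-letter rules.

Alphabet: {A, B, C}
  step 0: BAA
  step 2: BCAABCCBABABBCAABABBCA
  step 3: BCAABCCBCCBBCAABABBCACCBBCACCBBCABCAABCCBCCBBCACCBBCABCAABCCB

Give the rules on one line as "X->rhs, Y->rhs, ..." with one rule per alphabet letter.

A->CCB, B->BCA, C->AB

  step 2 ⇒ step 3: BCAABCCBABABBCAABABBCA ⇒ BCA·AB·CCB·CCB·BCA·AB·AB·BCA·CCB·BCA·CCB·BCA·BCA·AB·CCB·CCB·BCA·CCB·BCA·BCA·AB·CCB
    A ↦ CCB
    B ↦ BCA
    C ↦ AB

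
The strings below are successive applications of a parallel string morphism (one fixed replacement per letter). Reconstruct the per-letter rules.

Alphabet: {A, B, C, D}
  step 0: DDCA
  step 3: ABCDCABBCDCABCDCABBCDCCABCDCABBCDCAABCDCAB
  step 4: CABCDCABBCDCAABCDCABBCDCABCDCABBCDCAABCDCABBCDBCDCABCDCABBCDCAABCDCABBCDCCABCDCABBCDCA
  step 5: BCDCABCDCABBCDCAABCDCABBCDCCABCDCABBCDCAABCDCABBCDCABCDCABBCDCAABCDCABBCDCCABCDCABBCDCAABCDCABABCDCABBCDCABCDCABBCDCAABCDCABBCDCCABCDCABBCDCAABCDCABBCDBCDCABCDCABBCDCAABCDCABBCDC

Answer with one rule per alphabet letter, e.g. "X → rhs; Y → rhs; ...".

  step 4 ⇒ step 5: CABCDCABBCDCAABCDCABBCDCABCDCABBCDCAABCDCABBCDBCDCABCDCABBCDCAABCDCABBCDCCABCDCABBCDCA ⇒ BCD·C·A·BCD·CAB·BCD·C·A·A·BCD·CAB·BCD·C·C·A·BCD·CAB·BCD·C·A·A·BCD·CAB·BCD·C·A·BCD·CAB·BCD·C·A·A·BCD·CAB·BCD·C·C·A·BCD·CAB·BCD·C·A·A·BCD·CAB·A·BCD·CAB·BCD·C·A·BCD·CAB·BCD·C·A·A·BCD·CAB·BCD·C·C·A·BCD·CAB·BCD·C·A·A·BCD·CAB·BCD·BCD·C·A·BCD·CAB·BCD·C·A·A·BCD·CAB·BCD·C
    A ↦ C
    B ↦ A
    C ↦ BCD
    D ↦ CAB

A->C, B->A, C->BCD, D->CAB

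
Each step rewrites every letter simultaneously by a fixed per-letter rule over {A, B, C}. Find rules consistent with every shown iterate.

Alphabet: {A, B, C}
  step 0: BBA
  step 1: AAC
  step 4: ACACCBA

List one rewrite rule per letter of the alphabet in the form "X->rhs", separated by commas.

A->C, B->A, C->BA

  step 0 ⇒ step 1: BBA ⇒ A·A·C
    A ↦ C
    B ↦ A
    C ↦ BA  (constrained at step 1)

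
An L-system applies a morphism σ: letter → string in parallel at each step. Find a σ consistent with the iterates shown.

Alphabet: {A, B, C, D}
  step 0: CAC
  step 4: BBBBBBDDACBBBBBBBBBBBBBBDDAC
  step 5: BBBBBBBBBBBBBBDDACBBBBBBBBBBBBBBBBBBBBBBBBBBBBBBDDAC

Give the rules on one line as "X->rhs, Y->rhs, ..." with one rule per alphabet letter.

A->DD, B->BB, C->AC, D->B

  step 4 ⇒ step 5: BBBBBBDDACBBBBBBBBBBBBBBDDAC ⇒ BB·BB·BB·BB·BB·BB·B·B·DD·AC·BB·BB·BB·BB·BB·BB·BB·BB·BB·BB·BB·BB·BB·BB·B·B·DD·AC
    A ↦ DD
    B ↦ BB
    C ↦ AC
    D ↦ B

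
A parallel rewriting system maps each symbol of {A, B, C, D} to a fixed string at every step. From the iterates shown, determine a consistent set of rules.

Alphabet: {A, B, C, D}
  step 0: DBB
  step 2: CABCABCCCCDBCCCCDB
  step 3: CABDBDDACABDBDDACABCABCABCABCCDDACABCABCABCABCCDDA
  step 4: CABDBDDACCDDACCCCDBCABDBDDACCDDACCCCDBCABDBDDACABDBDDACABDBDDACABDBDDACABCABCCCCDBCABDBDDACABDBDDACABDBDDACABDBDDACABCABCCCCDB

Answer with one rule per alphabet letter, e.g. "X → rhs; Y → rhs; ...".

  step 3 ⇒ step 4: CABDBDDACABDBDDACABCABCABCABCCDDACABCABCABCABCCDDA ⇒ CAB·DB·DDA·CC·DDA·CC·CC·DB·CAB·DB·DDA·CC·DDA·CC·CC·DB·CAB·DB·DDA·CAB·DB·DDA·CAB·DB·DDA·CAB·DB·DDA·CAB·CAB·CC·CC·DB·CAB·DB·DDA·CAB·DB·DDA·CAB·DB·DDA·CAB·DB·DDA·CAB·CAB·CC·CC·DB
    A ↦ DB
    B ↦ DDA
    C ↦ CAB
    D ↦ CC

A->DB, B->DDA, C->CAB, D->CC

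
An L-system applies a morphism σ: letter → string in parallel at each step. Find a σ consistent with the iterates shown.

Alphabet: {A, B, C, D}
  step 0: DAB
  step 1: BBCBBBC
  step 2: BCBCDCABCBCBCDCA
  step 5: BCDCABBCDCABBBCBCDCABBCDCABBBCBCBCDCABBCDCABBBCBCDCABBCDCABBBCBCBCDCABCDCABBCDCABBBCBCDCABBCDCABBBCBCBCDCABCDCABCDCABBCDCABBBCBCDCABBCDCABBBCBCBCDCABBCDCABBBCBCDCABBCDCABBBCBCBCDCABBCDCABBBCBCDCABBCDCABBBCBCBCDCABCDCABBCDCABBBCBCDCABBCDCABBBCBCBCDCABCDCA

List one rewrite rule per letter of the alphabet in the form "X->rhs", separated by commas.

  step 1 ⇒ step 2: BBCBBBC ⇒ BC·BC·DCA·BC·BC·BC·DCA
    B ↦ BC
    C ↦ DCA
  step 0 ⇒ step 1: DAB ⇒ BBC·BB·BC
    A ↦ BB
  step 0 ⇒ step 1: DAB ⇒ BBC·BB·BC
    D ↦ BBC

A->BB, B->BC, C->DCA, D->BBC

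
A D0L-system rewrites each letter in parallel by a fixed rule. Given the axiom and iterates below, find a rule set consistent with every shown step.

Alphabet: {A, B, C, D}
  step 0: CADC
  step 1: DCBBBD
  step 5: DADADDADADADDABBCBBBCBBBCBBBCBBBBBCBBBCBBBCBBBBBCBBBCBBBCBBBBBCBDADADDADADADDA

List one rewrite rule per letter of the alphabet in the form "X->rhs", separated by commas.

  step 0 ⇒ step 1: CADC ⇒ D·CB·BB·D
    A ↦ CB
    C ↦ D
    D ↦ BB
    B ↦ DA  (constrained at step 1)

A->CB, B->DA, C->D, D->BB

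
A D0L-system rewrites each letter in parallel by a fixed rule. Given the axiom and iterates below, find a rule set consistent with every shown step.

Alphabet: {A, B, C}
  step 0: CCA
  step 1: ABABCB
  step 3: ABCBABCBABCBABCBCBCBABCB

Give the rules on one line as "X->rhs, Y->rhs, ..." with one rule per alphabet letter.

A->CB, B->CB, C->AB

  step 0 ⇒ step 1: CCA ⇒ AB·AB·CB
    A ↦ CB
    C ↦ AB
    B ↦ CB  (constrained at step 1)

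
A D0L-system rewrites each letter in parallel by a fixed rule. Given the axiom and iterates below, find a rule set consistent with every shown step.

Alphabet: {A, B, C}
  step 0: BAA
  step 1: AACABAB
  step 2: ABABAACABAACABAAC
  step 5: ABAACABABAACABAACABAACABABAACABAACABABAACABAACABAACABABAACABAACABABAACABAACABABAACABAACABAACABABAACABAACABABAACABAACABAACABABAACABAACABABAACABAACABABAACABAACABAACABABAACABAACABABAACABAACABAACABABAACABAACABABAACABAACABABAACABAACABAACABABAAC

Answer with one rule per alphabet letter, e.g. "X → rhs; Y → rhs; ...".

A->AB, B->AAC, C->AAC

  step 1 ⇒ step 2: AACABAB ⇒ AB·AB·AAC·AB·AAC·AB·AAC
    A ↦ AB
    B ↦ AAC
    C ↦ AAC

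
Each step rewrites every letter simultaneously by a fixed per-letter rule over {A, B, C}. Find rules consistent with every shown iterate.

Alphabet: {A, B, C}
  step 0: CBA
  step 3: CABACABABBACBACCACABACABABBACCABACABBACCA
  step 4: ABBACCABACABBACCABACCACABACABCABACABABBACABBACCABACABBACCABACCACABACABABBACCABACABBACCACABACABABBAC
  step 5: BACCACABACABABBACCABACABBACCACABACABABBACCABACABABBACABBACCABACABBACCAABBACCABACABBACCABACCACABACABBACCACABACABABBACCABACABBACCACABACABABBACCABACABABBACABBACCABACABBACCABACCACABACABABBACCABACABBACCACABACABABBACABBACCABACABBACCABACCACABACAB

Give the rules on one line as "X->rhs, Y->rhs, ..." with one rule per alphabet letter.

  step 4 ⇒ step 5: ABBACCABACABBACCABACCACABACABCABACABABBACABBACCABACABBACCABACCACABACABABBACCABACABBACCACABACABABBAC ⇒ BAC·CA·CA·BAC·AB·AB·BAC·CA·BAC·AB·BAC·CA·CA·BAC·AB·AB·BAC·CA·BAC·AB·AB·BAC·AB·BAC·CA·BAC·AB·BAC·CA·AB·BAC·CA·BAC·AB·BAC·CA·BAC·CA·CA·BAC·AB·BAC·CA·CA·BAC·AB·AB·BAC·CA·BAC·AB·BAC·CA·CA·BAC·AB·AB·BAC·CA·BAC·AB·AB·BAC·AB·BAC·CA·BAC·AB·BAC·CA·BAC·CA·CA·BAC·AB·AB·BAC·CA·BAC·AB·BAC·CA·CA·BAC·AB·AB·BAC·AB·BAC·CA·BAC·AB·BAC·CA·BAC·CA·CA·BAC·AB
    A ↦ BAC
    B ↦ CA
    C ↦ AB

A->BAC, B->CA, C->AB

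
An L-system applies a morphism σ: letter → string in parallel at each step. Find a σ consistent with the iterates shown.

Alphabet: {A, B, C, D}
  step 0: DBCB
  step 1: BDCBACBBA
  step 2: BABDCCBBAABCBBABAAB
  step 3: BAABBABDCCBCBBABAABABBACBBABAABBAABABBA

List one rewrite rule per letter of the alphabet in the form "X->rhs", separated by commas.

  step 2 ⇒ step 3: BABDCCBBAABCBBABAAB ⇒ BA·AB·BA·BDC·CB·CB·BA·BA·AB·AB·BA·CB·BA·BA·AB·BA·AB·AB·BA
    A ↦ AB
    B ↦ BA
    C ↦ CB
    D ↦ BDC

A->AB, B->BA, C->CB, D->BDC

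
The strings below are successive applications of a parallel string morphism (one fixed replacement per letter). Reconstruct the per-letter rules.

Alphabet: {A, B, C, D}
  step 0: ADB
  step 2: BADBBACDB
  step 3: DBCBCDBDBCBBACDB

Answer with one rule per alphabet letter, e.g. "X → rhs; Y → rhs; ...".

A->CB, B->DB, C->BA, D->C

  step 2 ⇒ step 3: BADBBACDB ⇒ DB·CB·C·DB·DB·CB·BA·C·DB
    A ↦ CB
    B ↦ DB
    C ↦ BA
    D ↦ C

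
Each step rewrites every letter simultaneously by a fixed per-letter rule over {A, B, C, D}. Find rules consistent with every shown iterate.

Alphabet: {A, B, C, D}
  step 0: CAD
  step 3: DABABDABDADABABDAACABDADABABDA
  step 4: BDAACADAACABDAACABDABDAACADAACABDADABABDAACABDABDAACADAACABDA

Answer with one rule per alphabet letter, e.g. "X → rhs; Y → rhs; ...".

A->DA, B->ACA, C->BAB, D->B

  step 3 ⇒ step 4: DABABDABDADABABDAACABDADABABDA ⇒ B·DA·ACA·DA·ACA·B·DA·ACA·B·DA·B·DA·ACA·DA·ACA·B·DA·DA·BAB·DA·ACA·B·DA·B·DA·ACA·DA·ACA·B·DA
    A ↦ DA
    B ↦ ACA
    C ↦ BAB
    D ↦ B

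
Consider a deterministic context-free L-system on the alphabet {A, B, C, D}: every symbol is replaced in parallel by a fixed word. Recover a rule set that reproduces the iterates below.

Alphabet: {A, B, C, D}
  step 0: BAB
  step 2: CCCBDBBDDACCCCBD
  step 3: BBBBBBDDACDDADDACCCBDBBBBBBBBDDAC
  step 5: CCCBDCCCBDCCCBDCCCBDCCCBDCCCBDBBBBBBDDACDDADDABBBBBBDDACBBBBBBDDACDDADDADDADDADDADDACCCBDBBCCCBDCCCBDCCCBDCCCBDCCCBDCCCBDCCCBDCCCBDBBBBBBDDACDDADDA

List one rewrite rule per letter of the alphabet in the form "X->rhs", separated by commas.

  step 2 ⇒ step 3: CCCBDBBDDACCCCBD ⇒ BB·BB·BB·DDA·C·DDA·DDA·C·C·CBD·BB·BB·BB·BB·DDA·C
    A ↦ CBD
    B ↦ DDA
    C ↦ BB
    D ↦ C

A->CBD, B->DDA, C->BB, D->C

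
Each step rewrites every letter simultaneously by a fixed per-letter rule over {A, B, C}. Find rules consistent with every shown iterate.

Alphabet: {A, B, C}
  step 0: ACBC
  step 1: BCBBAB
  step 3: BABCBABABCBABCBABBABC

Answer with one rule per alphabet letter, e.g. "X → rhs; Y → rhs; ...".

A->BC, B->BA, C->B

  step 0 ⇒ step 1: ACBC ⇒ BC·B·BA·B
    A ↦ BC
    B ↦ BA
    C ↦ B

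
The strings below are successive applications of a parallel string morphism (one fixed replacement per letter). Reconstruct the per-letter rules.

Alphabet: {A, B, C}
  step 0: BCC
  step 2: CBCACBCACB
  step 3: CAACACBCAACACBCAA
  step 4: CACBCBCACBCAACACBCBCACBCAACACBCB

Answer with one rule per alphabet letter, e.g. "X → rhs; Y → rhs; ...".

  step 3 ⇒ step 4: CAACACBCAACACBCAA ⇒ CA·CB·CB·CA·CB·CA·A·CA·CB·CB·CA·CB·CA·A·CA·CB·CB
    A ↦ CB
    B ↦ A
    C ↦ CA

A->CB, B->A, C->CA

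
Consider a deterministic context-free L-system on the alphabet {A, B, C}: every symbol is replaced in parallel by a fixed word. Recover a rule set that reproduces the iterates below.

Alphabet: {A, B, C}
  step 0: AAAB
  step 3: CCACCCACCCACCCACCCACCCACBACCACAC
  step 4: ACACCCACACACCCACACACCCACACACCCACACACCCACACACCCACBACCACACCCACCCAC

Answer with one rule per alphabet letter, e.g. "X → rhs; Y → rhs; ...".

A->CC, B->BA, C->AC

  step 3 ⇒ step 4: CCACCCACCCACCCACCCACCCACBACCACAC ⇒ AC·AC·CC·AC·AC·AC·CC·AC·AC·AC·CC·AC·AC·AC·CC·AC·AC·AC·CC·AC·AC·AC·CC·AC·BA·CC·AC·AC·CC·AC·CC·AC
    A ↦ CC
    B ↦ BA
    C ↦ AC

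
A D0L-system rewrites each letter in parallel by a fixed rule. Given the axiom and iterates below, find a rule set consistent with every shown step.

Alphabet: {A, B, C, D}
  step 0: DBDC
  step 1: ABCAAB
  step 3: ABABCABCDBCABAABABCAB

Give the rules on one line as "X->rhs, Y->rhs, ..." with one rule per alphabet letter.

  step 0 ⇒ step 1: DBDC ⇒ A·BC·A·AB
    B ↦ BC
    C ↦ AB
    D ↦ A
    A ↦ CD  (constrained at step 1)

A->CD, B->BC, C->AB, D->A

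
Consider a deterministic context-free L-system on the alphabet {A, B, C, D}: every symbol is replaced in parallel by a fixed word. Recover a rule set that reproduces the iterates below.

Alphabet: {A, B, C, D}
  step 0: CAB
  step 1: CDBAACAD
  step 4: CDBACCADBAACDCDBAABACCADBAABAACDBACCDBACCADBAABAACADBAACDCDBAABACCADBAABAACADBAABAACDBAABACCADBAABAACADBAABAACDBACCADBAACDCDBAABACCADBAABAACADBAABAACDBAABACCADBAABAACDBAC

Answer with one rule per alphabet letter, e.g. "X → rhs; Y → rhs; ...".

  step 0 ⇒ step 1: CAB ⇒ CD·BAA·CAD
    A ↦ BAA
    B ↦ CAD
    C ↦ CD
    D ↦ BAC  (constrained at step 1)

A->BAA, B->CAD, C->CD, D->BAC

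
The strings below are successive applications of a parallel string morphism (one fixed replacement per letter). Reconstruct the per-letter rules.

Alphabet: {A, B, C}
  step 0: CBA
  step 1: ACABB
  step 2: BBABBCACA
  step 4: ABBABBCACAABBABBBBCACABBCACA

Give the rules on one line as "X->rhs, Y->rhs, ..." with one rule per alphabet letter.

A->BB, B->CA, C->A

  step 1 ⇒ step 2: ACABB ⇒ BB·A·BB·CA·CA
    A ↦ BB
    B ↦ CA
    C ↦ A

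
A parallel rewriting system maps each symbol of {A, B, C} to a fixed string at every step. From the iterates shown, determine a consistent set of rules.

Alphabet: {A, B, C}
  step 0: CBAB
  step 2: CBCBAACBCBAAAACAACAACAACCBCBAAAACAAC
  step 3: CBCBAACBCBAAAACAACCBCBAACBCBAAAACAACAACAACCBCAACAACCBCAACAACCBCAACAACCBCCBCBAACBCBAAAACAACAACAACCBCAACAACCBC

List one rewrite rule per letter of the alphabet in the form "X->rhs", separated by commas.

  step 2 ⇒ step 3: CBCBAACBCBAAAACAACAACAACCBCBAAAACAAC ⇒ CBC·BAA·CBC·BAA·AAC·AAC·CBC·BAA·CBC·BAA·AAC·AAC·AAC·AAC·CBC·AAC·AAC·CBC·AAC·AAC·CBC·AAC·AAC·CBC·CBC·BAA·CBC·BAA·AAC·AAC·AAC·AAC·CBC·AAC·AAC·CBC
    A ↦ AAC
    B ↦ BAA
    C ↦ CBC

A->AAC, B->BAA, C->CBC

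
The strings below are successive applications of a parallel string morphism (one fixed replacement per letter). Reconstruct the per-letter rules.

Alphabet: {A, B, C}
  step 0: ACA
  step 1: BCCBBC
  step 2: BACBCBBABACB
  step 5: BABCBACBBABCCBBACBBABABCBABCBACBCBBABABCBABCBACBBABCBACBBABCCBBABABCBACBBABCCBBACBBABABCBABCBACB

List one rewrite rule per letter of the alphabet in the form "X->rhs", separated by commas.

A->BC, B->BA, C->CB

  step 1 ⇒ step 2: BCCBBC ⇒ BA·CB·CB·BA·BA·CB
    B ↦ BA
    C ↦ CB
  step 0 ⇒ step 1: ACA ⇒ BC·CB·BC
    A ↦ BC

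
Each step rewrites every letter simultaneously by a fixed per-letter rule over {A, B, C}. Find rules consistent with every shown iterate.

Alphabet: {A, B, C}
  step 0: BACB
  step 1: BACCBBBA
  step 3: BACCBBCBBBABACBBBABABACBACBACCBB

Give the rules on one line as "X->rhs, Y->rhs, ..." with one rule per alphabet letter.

  step 0 ⇒ step 1: BACB ⇒ BA·C·CBB·BA
    A ↦ C
    B ↦ BA
    C ↦ CBB

A->C, B->BA, C->CBB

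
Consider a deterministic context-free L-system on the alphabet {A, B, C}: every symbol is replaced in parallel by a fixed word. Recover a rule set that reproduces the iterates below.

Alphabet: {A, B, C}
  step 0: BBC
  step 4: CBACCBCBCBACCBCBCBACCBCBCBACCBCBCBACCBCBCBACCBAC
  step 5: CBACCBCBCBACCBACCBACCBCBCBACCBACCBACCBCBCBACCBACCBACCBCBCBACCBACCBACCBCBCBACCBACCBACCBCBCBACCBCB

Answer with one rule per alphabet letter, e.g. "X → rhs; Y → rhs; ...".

  step 4 ⇒ step 5: CBACCBCBCBACCBCBCBACCBCBCBACCBCBCBACCBCBCBACCBAC ⇒ CB·AC·CB·CB·CB·AC·CB·AC·CB·AC·CB·CB·CB·AC·CB·AC·CB·AC·CB·CB·CB·AC·CB·AC·CB·AC·CB·CB·CB·AC·CB·AC·CB·AC·CB·CB·CB·AC·CB·AC·CB·AC·CB·CB·CB·AC·CB·CB
    A ↦ CB
    B ↦ AC
    C ↦ CB

A->CB, B->AC, C->CB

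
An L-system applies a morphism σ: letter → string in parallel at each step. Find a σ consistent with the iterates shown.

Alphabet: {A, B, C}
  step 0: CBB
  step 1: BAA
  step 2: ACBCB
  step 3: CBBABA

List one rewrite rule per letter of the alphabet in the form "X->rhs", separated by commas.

  step 2 ⇒ step 3: ACBCB ⇒ CB·B·A·B·A
    A ↦ CB
    B ↦ A
    C ↦ B

A->CB, B->A, C->B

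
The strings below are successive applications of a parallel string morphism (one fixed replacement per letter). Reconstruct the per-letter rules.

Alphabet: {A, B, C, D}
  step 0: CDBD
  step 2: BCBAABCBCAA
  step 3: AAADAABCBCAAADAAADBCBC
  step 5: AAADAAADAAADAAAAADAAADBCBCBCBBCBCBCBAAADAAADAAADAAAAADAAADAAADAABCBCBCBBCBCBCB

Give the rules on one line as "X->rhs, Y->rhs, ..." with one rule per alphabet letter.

  step 2 ⇒ step 3: BCBAABCBCAA ⇒ AA·AD·AA·BC·BC·AA·AD·AA·AD·BC·BC
    A ↦ BC
    B ↦ AA
    C ↦ AD
    D ↦ B  (constrained at step 0)

A->BC, B->AA, C->AD, D->B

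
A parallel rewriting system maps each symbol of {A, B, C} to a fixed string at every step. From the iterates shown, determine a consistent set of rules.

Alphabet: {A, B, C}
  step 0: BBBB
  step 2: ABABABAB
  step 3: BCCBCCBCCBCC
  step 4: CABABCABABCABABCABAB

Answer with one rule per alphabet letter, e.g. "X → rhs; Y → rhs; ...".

A->BC, B->C, C->AB

  step 3 ⇒ step 4: BCCBCCBCCBCC ⇒ C·AB·AB·C·AB·AB·C·AB·AB·C·AB·AB
    B ↦ C
    C ↦ AB
  step 2 ⇒ step 3: ABABABAB ⇒ BC·C·BC·C·BC·C·BC·C
    A ↦ BC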